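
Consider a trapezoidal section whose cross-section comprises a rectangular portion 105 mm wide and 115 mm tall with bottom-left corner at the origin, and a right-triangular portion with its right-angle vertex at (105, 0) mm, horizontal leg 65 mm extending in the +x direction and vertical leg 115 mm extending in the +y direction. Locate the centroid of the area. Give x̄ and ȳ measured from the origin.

Part | A | x̄ᵢ | ȳᵢ | A·x̄ᵢ | A·ȳᵢ
rectangular portion | 12075.00 | 52.50 | 57.50 | 633937.50 | 694312.50
triangular portion | 3737.50 | 126.67 | 38.33 | 473416.67 | 143270.83
Σ | 15812.50 |  |  | 1107354.17 | 837583.33
x̄ = 1107354.17 / 15812.50 = 70.03 mm
ȳ = 837583.33 / 15812.50 = 52.97 mm

x̄ = 70.03 mm, ȳ = 52.97 mm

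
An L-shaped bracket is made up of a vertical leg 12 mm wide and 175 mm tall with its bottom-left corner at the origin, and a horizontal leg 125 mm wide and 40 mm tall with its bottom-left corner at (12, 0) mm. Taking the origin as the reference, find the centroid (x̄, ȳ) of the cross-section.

x̄ = 54.24 mm, ȳ = 39.96 mm

vertical leg: A = 12 × 175 = 2100.00, centroid at (6.00, 87.50).
horizontal leg: A = 125 × 40 = 5000.00, centroid at (74.50, 20.00).
ΣA = 7100.00 mm²
ΣAx̄ = (2100.00)(6.00) + (5000.00)(74.50) = 385100.00 mm³
ΣAȳ = (2100.00)(87.50) + (5000.00)(20.00) = 283750.00 mm³
x̄ = 385100.00 / 7100.00 = 54.24 mm
ȳ = 283750.00 / 7100.00 = 39.96 mm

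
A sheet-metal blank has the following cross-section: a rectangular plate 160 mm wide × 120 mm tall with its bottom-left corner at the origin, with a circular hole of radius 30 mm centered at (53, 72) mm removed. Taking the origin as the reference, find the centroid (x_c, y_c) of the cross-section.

x_c = 84.66 mm, y_c = 57.93 mm

plate: A = 160 × 120 = 19200.00, centroid at (80.00, 60.00).
hole: A = −π·30² = -2827.43, centroid at (53.00, 72.00).
ΣA = 16372.57 mm²
ΣAx_c = (19200.00)(80.00) + (-2827.43)(53.00) = 1386146.03 mm³
ΣAy_c = (19200.00)(60.00) + (-2827.43)(72.00) = 948424.80 mm³
x_c = 1386146.03 / 16372.57 = 84.66 mm
y_c = 948424.80 / 16372.57 = 57.93 mm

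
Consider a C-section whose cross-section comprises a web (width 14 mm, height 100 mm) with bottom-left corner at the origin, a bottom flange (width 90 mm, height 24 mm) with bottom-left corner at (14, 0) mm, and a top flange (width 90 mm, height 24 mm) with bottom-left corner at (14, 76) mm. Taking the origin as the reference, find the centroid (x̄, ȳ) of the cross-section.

web: A = 14 × 100 = 1400.00, centroid at (7.00, 50.00).
bottom flange: A = 90 × 24 = 2160.00, centroid at (59.00, 12.00).
top flange: A = 90 × 24 = 2160.00, centroid at (59.00, 88.00).
ΣA = 5720.00 mm²
ΣAx̄ = (1400.00)(7.00) + (2160.00)(59.00) + (2160.00)(59.00) = 264680.00 mm³
ΣAȳ = (1400.00)(50.00) + (2160.00)(12.00) + (2160.00)(88.00) = 286000.00 mm³
x̄ = 264680.00 / 5720.00 = 46.27 mm
ȳ = 286000.00 / 5720.00 = 50.00 mm

x̄ = 46.27 mm, ȳ = 50.00 mm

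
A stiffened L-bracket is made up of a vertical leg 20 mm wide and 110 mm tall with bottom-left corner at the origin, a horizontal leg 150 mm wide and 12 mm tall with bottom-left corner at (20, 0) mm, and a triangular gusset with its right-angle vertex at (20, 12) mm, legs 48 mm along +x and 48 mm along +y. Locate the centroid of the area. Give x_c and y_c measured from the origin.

x_c = 45.51 mm, y_c = 31.84 mm

vertical leg: A = 20 × 110 = 2200.00, centroid at (10.00, 55.00).
horizontal leg: A = 150 × 12 = 1800.00, centroid at (95.00, 6.00).
gusset: A = ½·48·48 = 1152.00, centroid at (36.00, 28.00).
ΣA = 5152.00 mm², ΣAx_c = 234472.00 mm³, ΣAy_c = 164056.00 mm³.
x_c = 234472.00/5152.00 = 45.51 mm; y_c = 164056.00/5152.00 = 31.84 mm.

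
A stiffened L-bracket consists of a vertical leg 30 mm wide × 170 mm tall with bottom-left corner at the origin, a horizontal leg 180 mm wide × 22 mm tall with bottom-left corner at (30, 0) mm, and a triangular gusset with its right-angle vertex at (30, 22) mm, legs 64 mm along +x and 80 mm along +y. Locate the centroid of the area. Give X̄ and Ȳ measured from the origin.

X̄ = 58.79 mm, Ȳ = 51.78 mm

vertical leg: A = 30 × 170 = 5100.00, centroid at (15.00, 85.00).
horizontal leg: A = 180 × 22 = 3960.00, centroid at (120.00, 11.00).
gusset: A = ½·64·80 = 2560.00, centroid at (51.33, 48.67).
ΣA = 11620.00 mm²
ΣAX̄ = (5100.00)(15.00) + (3960.00)(120.00) + (2560.00)(51.33) = 683113.33 mm³
ΣAȲ = (5100.00)(85.00) + (3960.00)(11.00) + (2560.00)(48.67) = 601646.67 mm³
X̄ = 683113.33 / 11620.00 = 58.79 mm
Ȳ = 601646.67 / 11620.00 = 51.78 mm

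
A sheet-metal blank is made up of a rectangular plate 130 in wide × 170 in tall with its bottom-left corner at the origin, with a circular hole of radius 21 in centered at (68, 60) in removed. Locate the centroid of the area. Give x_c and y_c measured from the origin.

x_c = 64.80 in, y_c = 86.67 in

plate: A = 130 × 170 = 22100.00, centroid at (65.00, 85.00).
hole: A = −π·21² = -1385.44, centroid at (68.00, 60.00).
ΣA = 20714.56 in², ΣAx_c = 1342289.92 in³, ΣAy_c = 1795373.46 in³.
x_c = 1342289.92/20714.56 = 64.80 in; y_c = 1795373.46/20714.56 = 86.67 in.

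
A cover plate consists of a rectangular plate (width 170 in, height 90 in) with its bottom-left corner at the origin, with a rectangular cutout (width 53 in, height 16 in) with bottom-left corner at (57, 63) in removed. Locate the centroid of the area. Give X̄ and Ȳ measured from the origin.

plate: A = 170 × 90 = 15300.00, centroid at (85.00, 45.00).
hole: A = −(53 × 16) = -848.00, centroid at (83.50, 71.00).
ΣA = 14452.00 in², ΣAX̄ = 1229692.00 in³, ΣAȲ = 628292.00 in³.
X̄ = 1229692.00/14452.00 = 85.09 in; Ȳ = 628292.00/14452.00 = 43.47 in.

X̄ = 85.09 in, Ȳ = 43.47 in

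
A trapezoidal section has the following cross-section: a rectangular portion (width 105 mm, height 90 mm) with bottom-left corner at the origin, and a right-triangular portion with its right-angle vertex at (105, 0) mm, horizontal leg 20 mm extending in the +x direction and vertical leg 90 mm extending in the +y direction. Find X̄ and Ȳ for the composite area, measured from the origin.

X̄ = 57.64 mm, Ȳ = 43.70 mm

rectangular portion: A = 105 × 90 = 9450.00, centroid at (52.50, 45.00).
triangular portion: A = ½·20·90 = 900.00, centroid at (111.67, 30.00).
ΣA = 10350.00 mm², ΣAX̄ = 596625.00 mm³, ΣAȲ = 452250.00 mm³.
X̄ = 596625.00/10350.00 = 57.64 mm; Ȳ = 452250.00/10350.00 = 43.70 mm.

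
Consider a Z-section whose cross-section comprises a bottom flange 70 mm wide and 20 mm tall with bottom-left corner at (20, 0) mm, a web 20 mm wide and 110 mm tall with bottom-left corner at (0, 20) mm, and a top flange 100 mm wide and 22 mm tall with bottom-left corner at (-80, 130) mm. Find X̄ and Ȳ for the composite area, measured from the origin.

X̄ = 5.69 mm, Ȳ = 84.34 mm

Part | A | x̄ᵢ | ȳᵢ | A·x̄ᵢ | A·ȳᵢ
bottom flange | 1400.00 | 55.00 | 10.00 | 77000.00 | 14000.00
web | 2200.00 | 10.00 | 75.00 | 22000.00 | 165000.00
top flange | 2200.00 | -30.00 | 141.00 | -66000.00 | 310200.00
Σ | 5800.00 |  |  | 33000.00 | 489200.00
X̄ = 33000.00 / 5800.00 = 5.69 mm
Ȳ = 489200.00 / 5800.00 = 84.34 mm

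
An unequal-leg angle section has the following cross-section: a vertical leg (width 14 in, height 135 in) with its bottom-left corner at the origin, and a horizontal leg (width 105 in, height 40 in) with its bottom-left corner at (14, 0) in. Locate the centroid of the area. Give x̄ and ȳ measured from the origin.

vertical leg: A = 14 × 135 = 1890.00, centroid at (7.00, 67.50).
horizontal leg: A = 105 × 40 = 4200.00, centroid at (66.50, 20.00).
ΣA = 6090.00 in², ΣAx̄ = 292530.00 in³, ΣAȳ = 211575.00 in³.
x̄ = 292530.00/6090.00 = 48.03 in; ȳ = 211575.00/6090.00 = 34.74 in.

x̄ = 48.03 in, ȳ = 34.74 in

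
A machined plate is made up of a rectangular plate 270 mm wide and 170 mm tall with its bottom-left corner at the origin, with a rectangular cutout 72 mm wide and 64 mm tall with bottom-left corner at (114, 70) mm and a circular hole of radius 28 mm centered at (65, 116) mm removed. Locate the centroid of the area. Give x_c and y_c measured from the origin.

plate: A = 270 × 170 = 45900.00, centroid at (135.00, 85.00).
hole 1: A = −(72 × 64) = -4608.00, centroid at (150.00, 102.00).
hole 2: A = −π·28² = -2463.01, centroid at (65.00, 116.00).
ΣA = 38828.99 mm², ΣAx_c = 5345204.44 mm³, ΣAy_c = 3145775.00 mm³.
x_c = 5345204.44/38828.99 = 137.66 mm; y_c = 3145775.00/38828.99 = 81.02 mm.

x_c = 137.66 mm, y_c = 81.02 mm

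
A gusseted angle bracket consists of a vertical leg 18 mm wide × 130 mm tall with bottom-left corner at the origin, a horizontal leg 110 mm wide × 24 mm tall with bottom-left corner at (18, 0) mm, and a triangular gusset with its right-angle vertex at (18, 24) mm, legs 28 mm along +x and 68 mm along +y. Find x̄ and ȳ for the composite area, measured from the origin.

vertical leg: A = 18 × 130 = 2340.00, centroid at (9.00, 65.00).
horizontal leg: A = 110 × 24 = 2640.00, centroid at (73.00, 12.00).
gusset: A = ½·28·68 = 952.00, centroid at (27.33, 46.67).
ΣA = 5932.00 mm²
ΣAx̄ = (2340.00)(9.00) + (2640.00)(73.00) + (952.00)(27.33) = 239801.33 mm³
ΣAȳ = (2340.00)(65.00) + (2640.00)(12.00) + (952.00)(46.67) = 228206.67 mm³
x̄ = 239801.33 / 5932.00 = 40.43 mm
ȳ = 228206.67 / 5932.00 = 38.47 mm

x̄ = 40.43 mm, ȳ = 38.47 mm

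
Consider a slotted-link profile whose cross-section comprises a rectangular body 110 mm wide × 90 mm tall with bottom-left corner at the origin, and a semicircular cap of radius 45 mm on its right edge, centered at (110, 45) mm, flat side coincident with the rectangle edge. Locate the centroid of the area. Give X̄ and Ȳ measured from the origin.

X̄ = 73.02 mm, Ȳ = 45.00 mm

Part | A | x̄ᵢ | ȳᵢ | A·x̄ᵢ | A·ȳᵢ
rectangular body | 9900.00 | 55.00 | 45.00 | 544500.00 | 445500.00
semicircular end | 3180.86 | 129.10 | 45.00 | 410644.88 | 143138.82
Σ | 13080.86 |  |  | 955144.88 | 588638.82
X̄ = 955144.88 / 13080.86 = 73.02 mm
Ȳ = 588638.82 / 13080.86 = 45.00 mm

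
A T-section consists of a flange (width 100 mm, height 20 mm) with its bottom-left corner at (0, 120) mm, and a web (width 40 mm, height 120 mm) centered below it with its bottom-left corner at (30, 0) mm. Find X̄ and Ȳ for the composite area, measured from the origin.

X̄ = 50.00 mm, Ȳ = 80.59 mm

web: A = 40 × 120 = 4800.00, centroid at (50.00, 60.00).
flange: A = 100 × 20 = 2000.00, centroid at (50.00, 130.00).
ΣA = 6800.00 mm²
ΣAX̄ = (4800.00)(50.00) + (2000.00)(50.00) = 340000.00 mm³
ΣAȲ = (4800.00)(60.00) + (2000.00)(130.00) = 548000.00 mm³
X̄ = 340000.00 / 6800.00 = 50.00 mm
Ȳ = 548000.00 / 6800.00 = 80.59 mm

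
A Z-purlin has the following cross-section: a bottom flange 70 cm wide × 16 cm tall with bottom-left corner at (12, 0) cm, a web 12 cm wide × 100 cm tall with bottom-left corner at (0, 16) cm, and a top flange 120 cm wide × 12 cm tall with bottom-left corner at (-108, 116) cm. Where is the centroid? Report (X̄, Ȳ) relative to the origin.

X̄ = -2.47 cm, Ȳ = 70.17 cm

bottom flange: A = 70 × 16 = 1120.00, centroid at (47.00, 8.00).
web: A = 12 × 100 = 1200.00, centroid at (6.00, 66.00).
top flange: A = 120 × 12 = 1440.00, centroid at (-48.00, 122.00).
ΣA = 3760.00 cm²
ΣAX̄ = (1120.00)(47.00) + (1200.00)(6.00) + (1440.00)(-48.00) = -9280.00 cm³
ΣAȲ = (1120.00)(8.00) + (1200.00)(66.00) + (1440.00)(122.00) = 263840.00 cm³
X̄ = -9280.00 / 3760.00 = -2.47 cm
Ȳ = 263840.00 / 3760.00 = 70.17 cm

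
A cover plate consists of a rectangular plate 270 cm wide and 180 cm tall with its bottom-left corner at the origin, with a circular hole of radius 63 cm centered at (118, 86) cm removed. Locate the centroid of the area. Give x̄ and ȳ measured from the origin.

x̄ = 140.87 cm, ȳ = 91.38 cm

plate: A = 270 × 180 = 48600.00, centroid at (135.00, 90.00).
hole: A = −π·63² = -12468.98, centroid at (118.00, 86.00).
ΣA = 36131.02 cm², ΣAx̄ = 5089660.21 cm³, ΣAȳ = 3301667.61 cm³.
x̄ = 5089660.21/36131.02 = 140.87 cm; ȳ = 3301667.61/36131.02 = 91.38 cm.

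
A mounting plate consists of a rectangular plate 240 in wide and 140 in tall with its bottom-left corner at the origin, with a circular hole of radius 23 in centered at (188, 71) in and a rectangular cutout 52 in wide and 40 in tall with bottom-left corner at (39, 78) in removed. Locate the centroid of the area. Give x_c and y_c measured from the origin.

x_c = 120.05 in, y_c = 67.99 in

plate: A = 240 × 140 = 33600.00, centroid at (120.00, 70.00).
hole 1: A = −π·23² = -1661.90, centroid at (188.00, 71.00).
hole 2: A = −(52 × 40) = -2080.00, centroid at (65.00, 98.00).
ΣA = 29858.10 in², ΣAx_c = 3584362.33 in³, ΣAy_c = 2030164.92 in³.
x_c = 3584362.33/29858.10 = 120.05 in; y_c = 2030164.92/29858.10 = 67.99 in.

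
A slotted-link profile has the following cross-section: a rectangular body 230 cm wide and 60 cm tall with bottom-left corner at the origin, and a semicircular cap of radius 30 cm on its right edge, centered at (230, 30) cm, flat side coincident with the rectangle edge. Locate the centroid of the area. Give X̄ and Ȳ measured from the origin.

X̄ = 126.87 cm, Ȳ = 30.00 cm

Part | A | x̄ᵢ | ȳᵢ | A·x̄ᵢ | A·ȳᵢ
rectangular body | 13800.00 | 115.00 | 30.00 | 1587000.00 | 414000.00
semicircular end | 1413.72 | 242.73 | 30.00 | 343154.84 | 42411.50
Σ | 15213.72 |  |  | 1930154.84 | 456411.50
X̄ = 1930154.84 / 15213.72 = 126.87 cm
Ȳ = 456411.50 / 15213.72 = 30.00 cm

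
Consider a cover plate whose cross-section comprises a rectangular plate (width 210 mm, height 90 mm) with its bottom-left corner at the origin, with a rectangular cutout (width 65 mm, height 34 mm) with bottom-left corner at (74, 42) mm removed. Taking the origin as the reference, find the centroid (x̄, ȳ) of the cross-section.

plate: A = 210 × 90 = 18900.00, centroid at (105.00, 45.00).
hole: A = −(65 × 34) = -2210.00, centroid at (106.50, 59.00).
ΣA = 16690.00 mm², ΣAx̄ = 1749135.00 mm³, ΣAȳ = 720110.00 mm³.
x̄ = 1749135.00/16690.00 = 104.80 mm; ȳ = 720110.00/16690.00 = 43.15 mm.

x̄ = 104.80 mm, ȳ = 43.15 mm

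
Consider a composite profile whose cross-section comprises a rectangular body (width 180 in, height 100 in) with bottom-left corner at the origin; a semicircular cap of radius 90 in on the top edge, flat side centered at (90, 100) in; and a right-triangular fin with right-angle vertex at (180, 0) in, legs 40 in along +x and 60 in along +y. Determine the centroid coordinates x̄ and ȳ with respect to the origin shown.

x̄ = 93.88 in, ȳ = 84.02 in

Part | A | x̄ᵢ | ȳᵢ | A·x̄ᵢ | A·ȳᵢ
rectangular body | 18000.00 | 90.00 | 50.00 | 1620000.00 | 900000.00
semicircular top | 12723.45 | 90.00 | 138.20 | 1145110.52 | 1758345.02
triangular fin | 1200.00 | 193.33 | 20.00 | 232000.00 | 24000.00
Σ | 31923.45 |  |  | 2997110.52 | 2682345.02
x̄ = 2997110.52 / 31923.45 = 93.88 in
ȳ = 2682345.02 / 31923.45 = 84.02 in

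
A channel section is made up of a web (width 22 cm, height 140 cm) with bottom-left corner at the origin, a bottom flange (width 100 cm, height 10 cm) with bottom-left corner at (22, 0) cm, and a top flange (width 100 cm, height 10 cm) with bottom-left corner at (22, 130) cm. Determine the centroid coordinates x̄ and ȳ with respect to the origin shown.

x̄ = 35.02 cm, ȳ = 70.00 cm

web: A = 22 × 140 = 3080.00, centroid at (11.00, 70.00).
bottom flange: A = 100 × 10 = 1000.00, centroid at (72.00, 5.00).
top flange: A = 100 × 10 = 1000.00, centroid at (72.00, 135.00).
ΣA = 5080.00 cm²
ΣAx̄ = (3080.00)(11.00) + (1000.00)(72.00) + (1000.00)(72.00) = 177880.00 cm³
ΣAȳ = (3080.00)(70.00) + (1000.00)(5.00) + (1000.00)(135.00) = 355600.00 cm³
x̄ = 177880.00 / 5080.00 = 35.02 cm
ȳ = 355600.00 / 5080.00 = 70.00 cm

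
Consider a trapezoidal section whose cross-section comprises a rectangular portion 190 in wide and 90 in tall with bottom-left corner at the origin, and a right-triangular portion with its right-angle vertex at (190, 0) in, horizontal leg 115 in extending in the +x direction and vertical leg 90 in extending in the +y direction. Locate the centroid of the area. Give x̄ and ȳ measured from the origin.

Part | A | x̄ᵢ | ȳᵢ | A·x̄ᵢ | A·ȳᵢ
rectangular portion | 17100.00 | 95.00 | 45.00 | 1624500.00 | 769500.00
triangular portion | 5175.00 | 228.33 | 30.00 | 1181625.00 | 155250.00
Σ | 22275.00 |  |  | 2806125.00 | 924750.00
x̄ = 2806125.00 / 22275.00 = 125.98 in
ȳ = 924750.00 / 22275.00 = 41.52 in

x̄ = 125.98 in, ȳ = 41.52 in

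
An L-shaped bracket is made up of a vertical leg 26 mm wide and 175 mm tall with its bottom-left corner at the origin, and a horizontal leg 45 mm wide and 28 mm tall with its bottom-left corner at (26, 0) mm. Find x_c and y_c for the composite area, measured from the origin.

x_c = 20.70 mm, y_c = 71.56 mm

vertical leg: A = 26 × 175 = 4550.00, centroid at (13.00, 87.50).
horizontal leg: A = 45 × 28 = 1260.00, centroid at (48.50, 14.00).
ΣA = 5810.00 mm², ΣAx_c = 120260.00 mm³, ΣAy_c = 415765.00 mm³.
x_c = 120260.00/5810.00 = 20.70 mm; y_c = 415765.00/5810.00 = 71.56 mm.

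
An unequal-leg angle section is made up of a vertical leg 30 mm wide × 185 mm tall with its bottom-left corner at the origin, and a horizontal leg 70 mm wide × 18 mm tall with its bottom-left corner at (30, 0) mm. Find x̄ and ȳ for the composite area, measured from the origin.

x̄ = 24.25 mm, ȳ = 77.05 mm

vertical leg: A = 30 × 185 = 5550.00, centroid at (15.00, 92.50).
horizontal leg: A = 70 × 18 = 1260.00, centroid at (65.00, 9.00).
ΣA = 6810.00 mm², ΣAx̄ = 165150.00 mm³, ΣAȳ = 524715.00 mm³.
x̄ = 165150.00/6810.00 = 24.25 mm; ȳ = 524715.00/6810.00 = 77.05 mm.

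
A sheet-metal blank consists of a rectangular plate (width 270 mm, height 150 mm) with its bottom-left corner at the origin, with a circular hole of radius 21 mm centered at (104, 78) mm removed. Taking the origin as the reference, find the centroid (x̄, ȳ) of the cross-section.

Part | A | x̄ᵢ | ȳᵢ | A·x̄ᵢ | A·ȳᵢ
plate | 40500.00 | 135.00 | 75.00 | 5467500.00 | 3037500.00
hole | -1385.44 | 104.00 | 78.00 | -144086.01 | -108064.50
Σ | 39114.56 |  |  | 5323413.99 | 2929435.50
x̄ = 5323413.99 / 39114.56 = 136.10 mm
ȳ = 2929435.50 / 39114.56 = 74.89 mm

x̄ = 136.10 mm, ȳ = 74.89 mm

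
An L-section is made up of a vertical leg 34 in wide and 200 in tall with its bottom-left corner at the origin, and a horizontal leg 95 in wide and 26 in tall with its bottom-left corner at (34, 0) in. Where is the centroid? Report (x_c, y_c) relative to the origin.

Part | A | x̄ᵢ | ȳᵢ | A·x̄ᵢ | A·ȳᵢ
vertical leg | 6800.00 | 17.00 | 100.00 | 115600.00 | 680000.00
horizontal leg | 2470.00 | 81.50 | 13.00 | 201305.00 | 32110.00
Σ | 9270.00 |  |  | 316905.00 | 712110.00
x_c = 316905.00 / 9270.00 = 34.19 in
y_c = 712110.00 / 9270.00 = 76.82 in

x_c = 34.19 in, y_c = 76.82 in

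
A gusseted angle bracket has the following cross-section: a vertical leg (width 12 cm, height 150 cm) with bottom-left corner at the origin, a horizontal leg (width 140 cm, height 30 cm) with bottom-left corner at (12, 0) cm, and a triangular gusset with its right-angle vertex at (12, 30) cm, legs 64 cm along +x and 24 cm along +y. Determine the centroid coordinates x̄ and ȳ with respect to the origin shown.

Part | A | x̄ᵢ | ȳᵢ | A·x̄ᵢ | A·ȳᵢ
vertical leg | 1800.00 | 6.00 | 75.00 | 10800.00 | 135000.00
horizontal leg | 4200.00 | 82.00 | 15.00 | 344400.00 | 63000.00
gusset | 768.00 | 33.33 | 38.00 | 25600.00 | 29184.00
Σ | 6768.00 |  |  | 380800.00 | 227184.00
x̄ = 380800.00 / 6768.00 = 56.26 cm
ȳ = 227184.00 / 6768.00 = 33.57 cm

x̄ = 56.26 cm, ȳ = 33.57 cm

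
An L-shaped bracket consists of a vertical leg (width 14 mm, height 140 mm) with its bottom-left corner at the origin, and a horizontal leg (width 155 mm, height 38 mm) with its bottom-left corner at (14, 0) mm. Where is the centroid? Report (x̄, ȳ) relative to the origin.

vertical leg: A = 14 × 140 = 1960.00, centroid at (7.00, 70.00).
horizontal leg: A = 155 × 38 = 5890.00, centroid at (91.50, 19.00).
ΣA = 7850.00 mm²
ΣAx̄ = (1960.00)(7.00) + (5890.00)(91.50) = 552655.00 mm³
ΣAȳ = (1960.00)(70.00) + (5890.00)(19.00) = 249110.00 mm³
x̄ = 552655.00 / 7850.00 = 70.40 mm
ȳ = 249110.00 / 7850.00 = 31.73 mm

x̄ = 70.40 mm, ȳ = 31.73 mm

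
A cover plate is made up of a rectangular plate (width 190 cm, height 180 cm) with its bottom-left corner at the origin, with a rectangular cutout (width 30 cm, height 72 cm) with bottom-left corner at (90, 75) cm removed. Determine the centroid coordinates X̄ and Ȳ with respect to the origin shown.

X̄ = 94.33 cm, Ȳ = 88.58 cm

plate: A = 190 × 180 = 34200.00, centroid at (95.00, 90.00).
hole: A = −(30 × 72) = -2160.00, centroid at (105.00, 111.00).
ΣA = 32040.00 cm²
ΣAX̄ = (34200.00)(95.00) + (-2160.00)(105.00) = 3022200.00 cm³
ΣAȲ = (34200.00)(90.00) + (-2160.00)(111.00) = 2838240.00 cm³
X̄ = 3022200.00 / 32040.00 = 94.33 cm
Ȳ = 2838240.00 / 32040.00 = 88.58 cm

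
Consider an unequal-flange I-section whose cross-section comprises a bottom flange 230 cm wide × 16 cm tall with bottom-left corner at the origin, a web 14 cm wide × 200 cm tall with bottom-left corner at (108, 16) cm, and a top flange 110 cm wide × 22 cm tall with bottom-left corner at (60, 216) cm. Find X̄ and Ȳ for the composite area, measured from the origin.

Part | A | x̄ᵢ | ȳᵢ | A·x̄ᵢ | A·ȳᵢ
bottom flange | 3680.00 | 115.00 | 8.00 | 423200.00 | 29440.00
web | 2800.00 | 115.00 | 116.00 | 322000.00 | 324800.00
top flange | 2420.00 | 115.00 | 227.00 | 278300.00 | 549340.00
Σ | 8900.00 |  |  | 1023500.00 | 903580.00
X̄ = 1023500.00 / 8900.00 = 115.00 cm
Ȳ = 903580.00 / 8900.00 = 101.53 cm

X̄ = 115.00 cm, Ȳ = 101.53 cm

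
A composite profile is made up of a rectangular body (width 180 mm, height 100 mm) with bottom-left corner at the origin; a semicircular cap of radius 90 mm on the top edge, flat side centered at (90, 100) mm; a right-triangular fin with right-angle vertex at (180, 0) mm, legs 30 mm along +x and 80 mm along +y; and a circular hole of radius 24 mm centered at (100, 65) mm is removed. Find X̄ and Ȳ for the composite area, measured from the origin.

Part | A | x̄ᵢ | ȳᵢ | A·x̄ᵢ | A·ȳᵢ
rectangular body | 18000.00 | 90.00 | 50.00 | 1620000.00 | 900000.00
semicircular top | 12723.45 | 90.00 | 138.20 | 1145110.52 | 1758345.02
triangular fin | 1200.00 | 190.00 | 26.67 | 228000.00 | 32000.00
hole | -1809.56 | 100.00 | 65.00 | -180955.74 | -117621.23
Σ | 30113.89 |  |  | 2812154.79 | 2572723.80
X̄ = 2812154.79 / 30113.89 = 93.38 mm
Ȳ = 2572723.80 / 30113.89 = 85.43 mm

X̄ = 93.38 mm, Ȳ = 85.43 mm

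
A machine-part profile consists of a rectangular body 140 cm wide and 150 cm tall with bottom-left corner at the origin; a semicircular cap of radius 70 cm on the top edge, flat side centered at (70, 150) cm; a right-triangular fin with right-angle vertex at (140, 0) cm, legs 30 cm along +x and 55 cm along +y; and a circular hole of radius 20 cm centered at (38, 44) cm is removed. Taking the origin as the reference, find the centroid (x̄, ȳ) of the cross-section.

rectangular body: A = 140 × 150 = 21000.00, centroid at (70.00, 75.00).
semicircular top: A = ½π·70² = 7696.90, centroid at (70.00, 179.71).
triangular fin: A = ½·30·55 = 825.00, centroid at (150.00, 18.33).
hole: A = −π·20² = -1256.64, centroid at (38.00, 44.00).
ΣA = 28265.26 cm²
ΣAx̄ = (21000.00)(70.00) + (7696.90)(70.00) + (825.00)(150.00) + (-1256.64)(38.00) = 2084780.93 cm³
ΣAȳ = (21000.00)(75.00) + (7696.90)(179.71) + (825.00)(18.33) + (-1256.64)(44.00) = 2918034.94 cm³
x̄ = 2084780.93 / 28265.26 = 73.76 cm
ȳ = 2918034.94 / 28265.26 = 103.24 cm

x̄ = 73.76 cm, ȳ = 103.24 cm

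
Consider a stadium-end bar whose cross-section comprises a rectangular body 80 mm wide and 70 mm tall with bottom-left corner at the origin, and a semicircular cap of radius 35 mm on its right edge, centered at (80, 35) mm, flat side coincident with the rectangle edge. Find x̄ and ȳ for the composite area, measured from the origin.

rectangular body: A = 80 × 70 = 5600.00, centroid at (40.00, 35.00).
semicircular end: A = ½π·35² = 1924.23, centroid at (94.85, 35.00).
ΣA = 7524.23 mm², ΣAx̄ = 406521.37 mm³, ΣAȳ = 263347.89 mm³.
x̄ = 406521.37/7524.23 = 54.03 mm; ȳ = 263347.89/7524.23 = 35.00 mm.

x̄ = 54.03 mm, ȳ = 35.00 mm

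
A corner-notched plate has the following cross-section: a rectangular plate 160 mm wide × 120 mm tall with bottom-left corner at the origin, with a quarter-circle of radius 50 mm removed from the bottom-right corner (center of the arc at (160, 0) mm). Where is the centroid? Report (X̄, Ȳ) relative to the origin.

plate: A = 160 × 120 = 19200.00, centroid at (80.00, 60.00).
removed quarter-circle: A = −¼π·50² = -1963.50, centroid at (138.78, 21.22).
ΣA = 17236.50 mm², ΣAX̄ = 1263507.40 mm³, ΣAȲ = 1110333.33 mm³.
X̄ = 1263507.40/17236.50 = 73.30 mm; Ȳ = 1110333.33/17236.50 = 64.42 mm.

X̄ = 73.30 mm, Ȳ = 64.42 mm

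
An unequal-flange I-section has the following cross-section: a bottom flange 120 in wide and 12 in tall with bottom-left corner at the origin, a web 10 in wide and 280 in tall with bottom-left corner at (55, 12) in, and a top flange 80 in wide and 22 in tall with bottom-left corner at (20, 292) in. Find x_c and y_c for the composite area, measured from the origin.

bottom flange: A = 120 × 12 = 1440.00, centroid at (60.00, 6.00).
web: A = 10 × 280 = 2800.00, centroid at (60.00, 152.00).
top flange: A = 80 × 22 = 1760.00, centroid at (60.00, 303.00).
ΣA = 6000.00 in²
ΣAx_c = (1440.00)(60.00) + (2800.00)(60.00) + (1760.00)(60.00) = 360000.00 in³
ΣAy_c = (1440.00)(6.00) + (2800.00)(152.00) + (1760.00)(303.00) = 967520.00 in³
x_c = 360000.00 / 6000.00 = 60.00 in
y_c = 967520.00 / 6000.00 = 161.25 in

x_c = 60.00 in, y_c = 161.25 in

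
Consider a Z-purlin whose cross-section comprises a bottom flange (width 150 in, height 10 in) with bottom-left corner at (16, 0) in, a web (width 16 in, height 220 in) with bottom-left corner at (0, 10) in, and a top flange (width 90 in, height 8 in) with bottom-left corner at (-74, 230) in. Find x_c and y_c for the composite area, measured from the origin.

x_c = 25.05 in, y_c = 104.25 in

Part | A | x̄ᵢ | ȳᵢ | A·x̄ᵢ | A·ȳᵢ
bottom flange | 1500.00 | 91.00 | 5.00 | 136500.00 | 7500.00
web | 3520.00 | 8.00 | 120.00 | 28160.00 | 422400.00
top flange | 720.00 | -29.00 | 234.00 | -20880.00 | 168480.00
Σ | 5740.00 |  |  | 143780.00 | 598380.00
x_c = 143780.00 / 5740.00 = 25.05 in
y_c = 598380.00 / 5740.00 = 104.25 in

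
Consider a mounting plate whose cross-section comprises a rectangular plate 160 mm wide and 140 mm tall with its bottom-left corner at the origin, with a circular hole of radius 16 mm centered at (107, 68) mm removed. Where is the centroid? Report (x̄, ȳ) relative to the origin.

Part | A | x̄ᵢ | ȳᵢ | A·x̄ᵢ | A·ȳᵢ
plate | 22400.00 | 80.00 | 70.00 | 1792000.00 | 1568000.00
hole | -804.25 | 107.00 | 68.00 | -86054.51 | -54688.84
Σ | 21595.75 |  |  | 1705945.49 | 1513311.16
x̄ = 1705945.49 / 21595.75 = 78.99 mm
ȳ = 1513311.16 / 21595.75 = 70.07 mm

x̄ = 78.99 mm, ȳ = 70.07 mm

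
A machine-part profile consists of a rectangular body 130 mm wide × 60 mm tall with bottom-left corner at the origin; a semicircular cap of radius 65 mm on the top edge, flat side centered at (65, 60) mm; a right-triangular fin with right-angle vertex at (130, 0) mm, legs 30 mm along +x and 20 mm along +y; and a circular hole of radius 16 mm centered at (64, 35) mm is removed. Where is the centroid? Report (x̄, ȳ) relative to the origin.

Part | A | x̄ᵢ | ȳᵢ | A·x̄ᵢ | A·ȳᵢ
rectangular body | 7800.00 | 65.00 | 30.00 | 507000.00 | 234000.00
semicircular top | 6636.61 | 65.00 | 87.59 | 431379.94 | 581280.20
triangular fin | 300.00 | 140.00 | 6.67 | 42000.00 | 2000.00
hole | -804.25 | 64.00 | 35.00 | -51471.85 | -28148.67
Σ | 13932.37 |  |  | 928908.09 | 789131.53
x̄ = 928908.09 / 13932.37 = 66.67 mm
ȳ = 789131.53 / 13932.37 = 56.64 mm

x̄ = 66.67 mm, ȳ = 56.64 mm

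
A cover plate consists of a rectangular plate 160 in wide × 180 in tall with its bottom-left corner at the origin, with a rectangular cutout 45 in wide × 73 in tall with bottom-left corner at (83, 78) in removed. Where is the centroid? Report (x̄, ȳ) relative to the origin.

x̄ = 76.72 in, ȳ = 86.85 in

Part | A | x̄ᵢ | ȳᵢ | A·x̄ᵢ | A·ȳᵢ
plate | 28800.00 | 80.00 | 90.00 | 2304000.00 | 2592000.00
hole | -3285.00 | 105.50 | 114.50 | -346567.50 | -376132.50
Σ | 25515.00 |  |  | 1957432.50 | 2215867.50
x̄ = 1957432.50 / 25515.00 = 76.72 in
ȳ = 2215867.50 / 25515.00 = 86.85 in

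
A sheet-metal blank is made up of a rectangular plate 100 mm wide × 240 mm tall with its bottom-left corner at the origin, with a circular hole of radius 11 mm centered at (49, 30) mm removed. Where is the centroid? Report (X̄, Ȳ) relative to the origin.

plate: A = 100 × 240 = 24000.00, centroid at (50.00, 120.00).
hole: A = −π·11² = -380.13, centroid at (49.00, 30.00).
ΣA = 23619.87 mm², ΣAX̄ = 1181373.50 mm³, ΣAȲ = 2868596.02 mm³.
X̄ = 1181373.50/23619.87 = 50.02 mm; Ȳ = 2868596.02/23619.87 = 121.45 mm.

X̄ = 50.02 mm, Ȳ = 121.45 mm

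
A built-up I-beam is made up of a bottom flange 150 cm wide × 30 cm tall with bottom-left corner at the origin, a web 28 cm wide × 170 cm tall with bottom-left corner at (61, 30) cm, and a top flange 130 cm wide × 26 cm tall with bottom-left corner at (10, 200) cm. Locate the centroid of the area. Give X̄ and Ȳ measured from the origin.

Part | A | x̄ᵢ | ȳᵢ | A·x̄ᵢ | A·ȳᵢ
bottom flange | 4500.00 | 75.00 | 15.00 | 337500.00 | 67500.00
web | 4760.00 | 75.00 | 115.00 | 357000.00 | 547400.00
top flange | 3380.00 | 75.00 | 213.00 | 253500.00 | 719940.00
Σ | 12640.00 |  |  | 948000.00 | 1334840.00
X̄ = 948000.00 / 12640.00 = 75.00 cm
Ȳ = 1334840.00 / 12640.00 = 105.60 cm

X̄ = 75.00 cm, Ȳ = 105.60 cm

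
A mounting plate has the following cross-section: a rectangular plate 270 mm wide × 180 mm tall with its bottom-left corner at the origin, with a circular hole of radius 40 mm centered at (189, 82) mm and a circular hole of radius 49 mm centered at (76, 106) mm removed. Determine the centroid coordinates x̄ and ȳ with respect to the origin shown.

plate: A = 270 × 180 = 48600.00, centroid at (135.00, 90.00).
hole 1: A = −π·40² = -5026.55, centroid at (189.00, 82.00).
hole 2: A = −π·49² = -7542.96, centroid at (76.00, 106.00).
ΣA = 36030.49 mm²
ΣAx̄ = (48600.00)(135.00) + (-5026.55)(189.00) + (-7542.96)(76.00) = 5037717.12 mm³
ΣAȳ = (48600.00)(90.00) + (-5026.55)(82.00) + (-7542.96)(106.00) = 3162268.86 mm³
x̄ = 5037717.12 / 36030.49 = 139.82 mm
ȳ = 3162268.86 / 36030.49 = 87.77 mm

x̄ = 139.82 mm, ȳ = 87.77 mm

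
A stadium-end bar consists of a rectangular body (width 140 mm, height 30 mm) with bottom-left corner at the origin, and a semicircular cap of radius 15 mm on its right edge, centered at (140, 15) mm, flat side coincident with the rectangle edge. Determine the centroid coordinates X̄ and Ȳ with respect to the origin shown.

X̄ = 75.93 mm, Ȳ = 15.00 mm

rectangular body: A = 140 × 30 = 4200.00, centroid at (70.00, 15.00).
semicircular end: A = ½π·15² = 353.43, centroid at (146.37, 15.00).
ΣA = 4553.43 mm²
ΣAX̄ = (4200.00)(70.00) + (353.43)(146.37) = 345730.08 mm³
ΣAȲ = (4200.00)(15.00) + (353.43)(15.00) = 68301.44 mm³
X̄ = 345730.08 / 4553.43 = 75.93 mm
Ȳ = 68301.44 / 4553.43 = 15.00 mm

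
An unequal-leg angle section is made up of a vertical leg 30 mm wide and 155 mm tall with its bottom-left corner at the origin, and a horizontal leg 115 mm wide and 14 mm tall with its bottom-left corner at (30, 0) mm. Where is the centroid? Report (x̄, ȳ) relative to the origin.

x̄ = 33.65 mm, ȳ = 59.37 mm

Part | A | x̄ᵢ | ȳᵢ | A·x̄ᵢ | A·ȳᵢ
vertical leg | 4650.00 | 15.00 | 77.50 | 69750.00 | 360375.00
horizontal leg | 1610.00 | 87.50 | 7.00 | 140875.00 | 11270.00
Σ | 6260.00 |  |  | 210625.00 | 371645.00
x̄ = 210625.00 / 6260.00 = 33.65 mm
ȳ = 371645.00 / 6260.00 = 59.37 mm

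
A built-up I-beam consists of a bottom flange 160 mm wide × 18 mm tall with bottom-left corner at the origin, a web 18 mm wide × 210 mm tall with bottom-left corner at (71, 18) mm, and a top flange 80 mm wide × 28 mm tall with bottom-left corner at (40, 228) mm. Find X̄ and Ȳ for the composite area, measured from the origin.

Part | A | x̄ᵢ | ȳᵢ | A·x̄ᵢ | A·ȳᵢ
bottom flange | 2880.00 | 80.00 | 9.00 | 230400.00 | 25920.00
web | 3780.00 | 80.00 | 123.00 | 302400.00 | 464940.00
top flange | 2240.00 | 80.00 | 242.00 | 179200.00 | 542080.00
Σ | 8900.00 |  |  | 712000.00 | 1032940.00
X̄ = 712000.00 / 8900.00 = 80.00 mm
Ȳ = 1032940.00 / 8900.00 = 116.06 mm

X̄ = 80.00 mm, Ȳ = 116.06 mm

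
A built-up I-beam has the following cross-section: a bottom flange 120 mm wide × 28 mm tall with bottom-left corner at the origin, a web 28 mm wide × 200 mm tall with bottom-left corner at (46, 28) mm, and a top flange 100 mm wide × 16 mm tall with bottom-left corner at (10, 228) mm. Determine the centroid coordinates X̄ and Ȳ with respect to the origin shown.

X̄ = 60.00 mm, Ȳ = 108.09 mm

Part | A | x̄ᵢ | ȳᵢ | A·x̄ᵢ | A·ȳᵢ
bottom flange | 3360.00 | 60.00 | 14.00 | 201600.00 | 47040.00
web | 5600.00 | 60.00 | 128.00 | 336000.00 | 716800.00
top flange | 1600.00 | 60.00 | 236.00 | 96000.00 | 377600.00
Σ | 10560.00 |  |  | 633600.00 | 1141440.00
X̄ = 633600.00 / 10560.00 = 60.00 mm
Ȳ = 1141440.00 / 10560.00 = 108.09 mm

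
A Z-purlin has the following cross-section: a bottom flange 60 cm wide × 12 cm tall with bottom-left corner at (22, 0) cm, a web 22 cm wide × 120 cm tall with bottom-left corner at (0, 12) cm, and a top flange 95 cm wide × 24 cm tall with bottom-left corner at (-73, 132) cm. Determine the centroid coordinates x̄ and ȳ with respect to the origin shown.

x̄ = 1.48 cm, ȳ = 92.68 cm

bottom flange: A = 60 × 12 = 720.00, centroid at (52.00, 6.00).
web: A = 22 × 120 = 2640.00, centroid at (11.00, 72.00).
top flange: A = 95 × 24 = 2280.00, centroid at (-25.50, 144.00).
ΣA = 5640.00 cm², ΣAx̄ = 8340.00 cm³, ΣAȳ = 522720.00 cm³.
x̄ = 8340.00/5640.00 = 1.48 cm; ȳ = 522720.00/5640.00 = 92.68 cm.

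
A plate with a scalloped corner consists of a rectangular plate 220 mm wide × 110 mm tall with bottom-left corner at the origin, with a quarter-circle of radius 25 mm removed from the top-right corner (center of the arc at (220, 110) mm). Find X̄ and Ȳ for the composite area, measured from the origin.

Part | A | x̄ᵢ | ȳᵢ | A·x̄ᵢ | A·ȳᵢ
plate | 24200.00 | 110.00 | 55.00 | 2662000.00 | 1331000.00
removed quarter-circle | -490.87 | 209.39 | 99.39 | -102783.91 | -48787.79
Σ | 23709.13 |  |  | 2559216.09 | 1282212.21
X̄ = 2559216.09 / 23709.13 = 107.94 mm
Ȳ = 1282212.21 / 23709.13 = 54.08 mm

X̄ = 107.94 mm, Ȳ = 54.08 mm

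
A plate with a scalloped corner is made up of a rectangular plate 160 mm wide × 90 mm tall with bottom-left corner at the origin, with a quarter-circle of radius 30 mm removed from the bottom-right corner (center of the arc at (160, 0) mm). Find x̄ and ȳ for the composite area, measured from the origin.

plate: A = 160 × 90 = 14400.00, centroid at (80.00, 45.00).
removed quarter-circle: A = −¼π·30² = -706.86, centroid at (147.27, 12.73).
ΣA = 13693.14 mm²
ΣAx̄ = (14400.00)(80.00) + (-706.86)(147.27) = 1047902.66 mm³
ΣAȳ = (14400.00)(45.00) + (-706.86)(12.73) = 639000.00 mm³
x̄ = 1047902.66 / 13693.14 = 76.53 mm
ȳ = 639000.00 / 13693.14 = 46.67 mm

x̄ = 76.53 mm, ȳ = 46.67 mm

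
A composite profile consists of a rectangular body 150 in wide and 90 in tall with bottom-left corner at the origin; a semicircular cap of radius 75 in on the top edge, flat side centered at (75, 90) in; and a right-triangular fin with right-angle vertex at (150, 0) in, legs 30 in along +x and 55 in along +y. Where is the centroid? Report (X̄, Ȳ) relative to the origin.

X̄ = 78.03 in, Ȳ = 73.36 in

rectangular body: A = 150 × 90 = 13500.00, centroid at (75.00, 45.00).
semicircular top: A = ½π·75² = 8835.73, centroid at (75.00, 121.83).
triangular fin: A = ½·30·55 = 825.00, centroid at (160.00, 18.33).
ΣA = 23160.73 in², ΣAX̄ = 1807179.70 in³, ΣAȲ = 1699090.64 in³.
X̄ = 1807179.70/23160.73 = 78.03 in; Ȳ = 1699090.64/23160.73 = 73.36 in.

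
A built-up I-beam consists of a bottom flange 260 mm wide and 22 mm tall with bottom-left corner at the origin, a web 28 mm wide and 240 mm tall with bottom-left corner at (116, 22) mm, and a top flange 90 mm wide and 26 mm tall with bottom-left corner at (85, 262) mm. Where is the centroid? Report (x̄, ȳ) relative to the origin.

Part | A | x̄ᵢ | ȳᵢ | A·x̄ᵢ | A·ȳᵢ
bottom flange | 5720.00 | 130.00 | 11.00 | 743600.00 | 62920.00
web | 6720.00 | 130.00 | 142.00 | 873600.00 | 954240.00
top flange | 2340.00 | 130.00 | 275.00 | 304200.00 | 643500.00
Σ | 14780.00 |  |  | 1921400.00 | 1660660.00
x̄ = 1921400.00 / 14780.00 = 130.00 mm
ȳ = 1660660.00 / 14780.00 = 112.36 mm

x̄ = 130.00 mm, ȳ = 112.36 mm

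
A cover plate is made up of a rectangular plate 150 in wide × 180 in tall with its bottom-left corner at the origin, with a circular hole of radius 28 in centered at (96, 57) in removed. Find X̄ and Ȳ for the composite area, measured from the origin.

X̄ = 72.89 in, Ȳ = 93.31 in

plate: A = 150 × 180 = 27000.00, centroid at (75.00, 90.00).
hole: A = −π·28² = -2463.01, centroid at (96.00, 57.00).
ΣA = 24536.99 in²
ΣAX̄ = (27000.00)(75.00) + (-2463.01)(96.00) = 1788551.17 in³
ΣAȲ = (27000.00)(90.00) + (-2463.01)(57.00) = 2289608.51 in³
X̄ = 1788551.17 / 24536.99 = 72.89 in
Ȳ = 2289608.51 / 24536.99 = 93.31 in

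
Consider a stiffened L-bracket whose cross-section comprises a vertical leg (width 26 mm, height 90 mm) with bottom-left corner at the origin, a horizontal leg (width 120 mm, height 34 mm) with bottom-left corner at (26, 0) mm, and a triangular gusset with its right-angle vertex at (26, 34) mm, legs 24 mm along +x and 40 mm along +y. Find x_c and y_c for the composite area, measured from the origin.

x_c = 57.63 mm, y_c = 28.61 mm

vertical leg: A = 26 × 90 = 2340.00, centroid at (13.00, 45.00).
horizontal leg: A = 120 × 34 = 4080.00, centroid at (86.00, 17.00).
gusset: A = ½·24·40 = 480.00, centroid at (34.00, 47.33).
ΣA = 6900.00 mm², ΣAx_c = 397620.00 mm³, ΣAy_c = 197380.00 mm³.
x_c = 397620.00/6900.00 = 57.63 mm; y_c = 197380.00/6900.00 = 28.61 mm.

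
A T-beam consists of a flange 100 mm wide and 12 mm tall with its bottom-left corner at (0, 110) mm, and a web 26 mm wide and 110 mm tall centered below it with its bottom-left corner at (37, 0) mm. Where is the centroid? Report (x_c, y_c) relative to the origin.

Part | A | x̄ᵢ | ȳᵢ | A·x̄ᵢ | A·ȳᵢ
web | 2860.00 | 50.00 | 55.00 | 143000.00 | 157300.00
flange | 1200.00 | 50.00 | 116.00 | 60000.00 | 139200.00
Σ | 4060.00 |  |  | 203000.00 | 296500.00
x_c = 203000.00 / 4060.00 = 50.00 mm
y_c = 296500.00 / 4060.00 = 73.03 mm

x_c = 50.00 mm, y_c = 73.03 mm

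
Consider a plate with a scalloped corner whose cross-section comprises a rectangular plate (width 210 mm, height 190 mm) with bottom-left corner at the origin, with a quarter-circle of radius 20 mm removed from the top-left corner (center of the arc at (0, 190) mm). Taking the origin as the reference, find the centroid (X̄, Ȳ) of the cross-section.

plate: A = 210 × 190 = 39900.00, centroid at (105.00, 95.00).
removed quarter-circle: A = −¼π·20² = -314.16, centroid at (8.49, 181.51).
ΣA = 39585.84 mm²
ΣAX̄ = (39900.00)(105.00) + (-314.16)(8.49) = 4186833.33 mm³
ΣAȲ = (39900.00)(95.00) + (-314.16)(181.51) = 3733476.41 mm³
X̄ = 4186833.33 / 39585.84 = 105.77 mm
Ȳ = 3733476.41 / 39585.84 = 94.31 mm

X̄ = 105.77 mm, Ȳ = 94.31 mm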